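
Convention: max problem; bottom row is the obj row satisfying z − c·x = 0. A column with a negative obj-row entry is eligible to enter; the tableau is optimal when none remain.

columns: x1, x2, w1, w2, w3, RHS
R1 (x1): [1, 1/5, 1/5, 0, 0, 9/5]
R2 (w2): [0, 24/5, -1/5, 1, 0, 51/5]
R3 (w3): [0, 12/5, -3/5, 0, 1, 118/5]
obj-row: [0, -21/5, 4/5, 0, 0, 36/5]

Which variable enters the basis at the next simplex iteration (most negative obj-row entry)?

Negative obj-row entries: x2: -21/5.
The most negative is -21/5 in column x2, so x2 enters.

x2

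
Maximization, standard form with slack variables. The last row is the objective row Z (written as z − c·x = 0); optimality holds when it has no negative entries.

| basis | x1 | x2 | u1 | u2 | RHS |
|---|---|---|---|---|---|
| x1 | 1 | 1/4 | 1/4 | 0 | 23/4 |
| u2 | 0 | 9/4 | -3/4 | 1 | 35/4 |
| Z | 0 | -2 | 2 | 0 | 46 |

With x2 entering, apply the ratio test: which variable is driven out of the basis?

Column x2 entries and ratios — x1: (23/4)/(1/4) = 23; u2: (35/4)/(9/4) = 35/9.
Smallest ratio is 35/9 in the row of u2, so u2 leaves.

u2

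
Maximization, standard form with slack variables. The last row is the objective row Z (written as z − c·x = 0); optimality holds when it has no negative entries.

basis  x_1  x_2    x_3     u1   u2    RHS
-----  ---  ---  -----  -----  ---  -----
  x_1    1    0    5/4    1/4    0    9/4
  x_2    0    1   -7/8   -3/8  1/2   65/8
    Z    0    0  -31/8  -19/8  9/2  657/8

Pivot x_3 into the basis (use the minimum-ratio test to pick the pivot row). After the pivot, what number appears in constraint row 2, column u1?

Ratio test on column x_3 — row 1: (9/4)/(5/4) = 9/5; row 2: entry -7/8 ≤ 0. Minimum is 9/5 at row 1 (x_1 leaves); pivot element 5/4.
Divide row 1 by 5/4; eliminate column x_3 from the other rows.
Row 2 update in column u1: -3/8 − (-7/8)·(1/5) = -1/5.

-1/5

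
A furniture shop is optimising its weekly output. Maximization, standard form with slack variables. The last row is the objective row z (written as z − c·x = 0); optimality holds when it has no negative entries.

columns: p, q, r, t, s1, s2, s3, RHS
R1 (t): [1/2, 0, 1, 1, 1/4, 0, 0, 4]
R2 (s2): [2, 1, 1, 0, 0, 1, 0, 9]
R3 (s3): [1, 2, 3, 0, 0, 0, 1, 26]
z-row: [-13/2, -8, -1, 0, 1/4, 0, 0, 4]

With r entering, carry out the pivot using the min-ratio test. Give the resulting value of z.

8

Ratio test on column r — row 1: 4/1 = 4; row 2: 9/1 = 9; row 3: 26/3 = 26/3. Minimum is 4 at row 1 (t leaves); pivot element 1.
Pivot on row 1; the z-row RHS becomes 4 − (-1)·4 = 8.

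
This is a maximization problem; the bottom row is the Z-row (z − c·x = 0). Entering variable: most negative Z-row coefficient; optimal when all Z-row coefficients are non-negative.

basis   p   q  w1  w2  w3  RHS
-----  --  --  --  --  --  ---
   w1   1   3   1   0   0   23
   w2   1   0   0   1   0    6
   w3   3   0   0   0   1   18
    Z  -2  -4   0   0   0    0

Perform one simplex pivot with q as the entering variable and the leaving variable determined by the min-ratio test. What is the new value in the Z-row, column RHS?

92/3

Ratio test on column q — row 1: 23/3 = 23/3; row 2: entry 0 ≤ 0; row 3: entry 0 ≤ 0. Minimum is 23/3 at row 1 (w1 leaves); pivot element 3.
Divide row 1 by 3; eliminate column q from the other rows.
Z-row update in column RHS: 0 − (-4)·(23/3) = 92/3.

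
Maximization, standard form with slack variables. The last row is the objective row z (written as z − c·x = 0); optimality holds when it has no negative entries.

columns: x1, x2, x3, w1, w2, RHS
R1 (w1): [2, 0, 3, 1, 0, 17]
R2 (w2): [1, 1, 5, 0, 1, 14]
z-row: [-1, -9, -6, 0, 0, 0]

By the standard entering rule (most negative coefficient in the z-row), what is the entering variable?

Negative z-row entries: x1: -1, x2: -9, x3: -6.
The most negative is -9 in column x2, so x2 enters.

x2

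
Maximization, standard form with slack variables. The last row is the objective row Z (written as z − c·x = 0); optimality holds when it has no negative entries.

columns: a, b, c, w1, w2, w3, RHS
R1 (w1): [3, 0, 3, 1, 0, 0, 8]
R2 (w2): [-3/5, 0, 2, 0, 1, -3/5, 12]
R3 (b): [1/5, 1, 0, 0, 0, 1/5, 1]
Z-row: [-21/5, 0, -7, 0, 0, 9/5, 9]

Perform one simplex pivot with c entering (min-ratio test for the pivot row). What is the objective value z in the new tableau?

83/3

Ratio test on column c — row 1: 8/3 = 8/3; row 2: 12/2 = 6; row 3: entry 0 ≤ 0. Minimum is 8/3 at row 1 (w1 leaves); pivot element 3.
Pivot on row 1; the Z-row RHS becomes 9 − (-7)·(8/3) = 83/3.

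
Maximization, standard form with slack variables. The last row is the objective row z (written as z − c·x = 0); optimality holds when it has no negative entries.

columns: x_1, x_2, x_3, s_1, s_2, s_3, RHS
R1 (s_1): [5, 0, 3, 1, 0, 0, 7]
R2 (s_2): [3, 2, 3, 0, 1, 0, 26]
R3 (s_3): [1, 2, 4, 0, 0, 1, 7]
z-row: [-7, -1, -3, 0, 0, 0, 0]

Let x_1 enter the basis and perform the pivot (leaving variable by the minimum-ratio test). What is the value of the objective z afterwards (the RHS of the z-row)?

49/5

Ratio test on column x_1 — row 1: 7/5 = 7/5; row 2: 26/3 = 26/3; row 3: 7/1 = 7. Minimum is 7/5 at row 1 (s_1 leaves); pivot element 5.
Pivot on row 1; the z-row RHS becomes 0 − (-7)·(7/5) = 49/5.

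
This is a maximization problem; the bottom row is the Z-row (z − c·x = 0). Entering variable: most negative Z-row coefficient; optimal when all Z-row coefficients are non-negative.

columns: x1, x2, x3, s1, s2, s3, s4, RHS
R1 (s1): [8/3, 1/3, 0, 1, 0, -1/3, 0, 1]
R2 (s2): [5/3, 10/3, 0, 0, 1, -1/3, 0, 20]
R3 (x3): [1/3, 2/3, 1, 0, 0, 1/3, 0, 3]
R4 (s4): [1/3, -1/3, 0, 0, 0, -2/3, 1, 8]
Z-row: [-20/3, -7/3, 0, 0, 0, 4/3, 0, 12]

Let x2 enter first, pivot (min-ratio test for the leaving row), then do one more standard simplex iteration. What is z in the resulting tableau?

Ratio test on column x2 — row 1: 1/(1/3) = 3; row 2: 20/(10/3) = 6; row 3: 3/(2/3) = 9/2; row 4: entry -1/3 ≤ 0. Minimum is 3 at row 1 (s1 leaves); pivot element 1/3.
Pivot on row 1; the Z-row RHS becomes 12 − (-7/3)·3 = 19.
Next entering variable (most negative Z-row entry -1): s3.
Ratio test on column s3 — row 1: entry -1 ≤ 0; row 2: 10/3 = 10/3; row 3: 1/1 = 1; row 4: entry -1 ≤ 0. Minimum is 1 at row 3 (x3 leaves); pivot element 1.
After the second pivot the Z-row RHS is 19 − (-1)·1 = 20.

20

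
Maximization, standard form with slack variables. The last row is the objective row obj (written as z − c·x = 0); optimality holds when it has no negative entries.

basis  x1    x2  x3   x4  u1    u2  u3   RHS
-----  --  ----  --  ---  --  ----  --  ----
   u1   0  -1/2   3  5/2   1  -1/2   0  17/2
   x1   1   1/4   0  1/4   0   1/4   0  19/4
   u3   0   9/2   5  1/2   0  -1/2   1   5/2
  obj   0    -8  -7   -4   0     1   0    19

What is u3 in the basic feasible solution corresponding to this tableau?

u3 is basic (row 3); its value is the RHS of that row, 5/2.

5/2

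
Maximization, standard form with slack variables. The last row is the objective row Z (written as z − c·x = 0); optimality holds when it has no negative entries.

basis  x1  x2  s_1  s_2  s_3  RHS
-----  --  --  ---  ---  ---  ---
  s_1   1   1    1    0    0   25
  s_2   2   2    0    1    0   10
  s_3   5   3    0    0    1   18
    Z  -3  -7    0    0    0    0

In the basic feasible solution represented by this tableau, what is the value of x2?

0

x2 is not in the basis, so in the current basic feasible solution x2 = 0.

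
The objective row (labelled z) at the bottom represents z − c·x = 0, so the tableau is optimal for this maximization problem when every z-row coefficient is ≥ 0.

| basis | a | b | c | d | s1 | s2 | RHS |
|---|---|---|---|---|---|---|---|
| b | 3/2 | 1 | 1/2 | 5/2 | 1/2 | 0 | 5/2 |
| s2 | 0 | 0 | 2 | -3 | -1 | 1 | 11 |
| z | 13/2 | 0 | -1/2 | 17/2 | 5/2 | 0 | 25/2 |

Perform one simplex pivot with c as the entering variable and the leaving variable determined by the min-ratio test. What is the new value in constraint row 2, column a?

-6

Ratio test on column c — row 1: (5/2)/(1/2) = 5; row 2: 11/2 = 11/2. Minimum is 5 at row 1 (b leaves); pivot element 1/2.
Divide row 1 by 1/2; eliminate column c from the other rows.
Row 2 update in column a: 0 − 2·3 = -6.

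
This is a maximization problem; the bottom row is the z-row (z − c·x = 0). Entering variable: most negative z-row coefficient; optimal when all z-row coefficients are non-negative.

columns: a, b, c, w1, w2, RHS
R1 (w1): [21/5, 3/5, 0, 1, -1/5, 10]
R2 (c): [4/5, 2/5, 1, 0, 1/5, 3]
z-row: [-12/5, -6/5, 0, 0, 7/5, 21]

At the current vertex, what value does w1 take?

w1 is basic (row 1); its value is the RHS of that row, 10.

10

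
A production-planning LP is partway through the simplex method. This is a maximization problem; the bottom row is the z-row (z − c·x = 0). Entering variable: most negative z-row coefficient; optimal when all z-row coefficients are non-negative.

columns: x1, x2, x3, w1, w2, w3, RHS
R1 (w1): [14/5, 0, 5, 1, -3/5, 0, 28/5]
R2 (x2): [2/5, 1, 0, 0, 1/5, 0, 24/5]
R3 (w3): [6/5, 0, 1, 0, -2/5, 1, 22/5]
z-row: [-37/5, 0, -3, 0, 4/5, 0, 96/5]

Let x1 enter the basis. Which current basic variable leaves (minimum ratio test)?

w1

Column x1 entries and ratios — w1: (28/5)/(14/5) = 2; x2: (24/5)/(2/5) = 12; w3: (22/5)/(6/5) = 11/3.
Smallest ratio is 2 in the row of w1, so w1 leaves.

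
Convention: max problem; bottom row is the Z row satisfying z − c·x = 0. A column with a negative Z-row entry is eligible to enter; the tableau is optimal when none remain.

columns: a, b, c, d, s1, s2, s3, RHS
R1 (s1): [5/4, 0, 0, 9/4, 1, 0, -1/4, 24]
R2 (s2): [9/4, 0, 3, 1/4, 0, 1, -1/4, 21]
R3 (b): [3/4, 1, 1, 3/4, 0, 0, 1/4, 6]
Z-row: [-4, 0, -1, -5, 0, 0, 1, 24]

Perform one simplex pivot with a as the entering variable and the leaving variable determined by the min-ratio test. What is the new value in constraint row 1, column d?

1

Ratio test on column a — row 1: 24/(5/4) = 96/5; row 2: 21/(9/4) = 28/3; row 3: 6/(3/4) = 8. Minimum is 8 at row 3 (b leaves); pivot element 3/4.
Divide row 3 by 3/4; eliminate column a from the other rows.
Row 1 update in column d: 9/4 − (5/4)·1 = 1.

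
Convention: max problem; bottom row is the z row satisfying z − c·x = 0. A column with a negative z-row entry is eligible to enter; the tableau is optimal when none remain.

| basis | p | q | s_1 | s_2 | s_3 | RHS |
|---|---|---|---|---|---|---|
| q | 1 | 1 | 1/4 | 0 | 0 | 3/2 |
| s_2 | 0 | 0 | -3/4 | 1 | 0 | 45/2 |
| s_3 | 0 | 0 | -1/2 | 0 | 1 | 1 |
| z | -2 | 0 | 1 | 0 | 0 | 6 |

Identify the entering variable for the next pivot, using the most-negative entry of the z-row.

Negative z-row entries: p: -2.
The most negative is -2 in column p, so p enters.

p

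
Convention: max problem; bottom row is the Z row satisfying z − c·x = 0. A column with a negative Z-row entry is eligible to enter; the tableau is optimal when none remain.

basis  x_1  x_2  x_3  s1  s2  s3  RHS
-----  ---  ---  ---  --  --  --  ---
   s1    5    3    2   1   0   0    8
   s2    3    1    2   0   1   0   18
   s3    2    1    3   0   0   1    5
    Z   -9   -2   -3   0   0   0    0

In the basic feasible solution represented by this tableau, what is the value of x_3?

0

x_3 is not in the basis, so in the current basic feasible solution x_3 = 0.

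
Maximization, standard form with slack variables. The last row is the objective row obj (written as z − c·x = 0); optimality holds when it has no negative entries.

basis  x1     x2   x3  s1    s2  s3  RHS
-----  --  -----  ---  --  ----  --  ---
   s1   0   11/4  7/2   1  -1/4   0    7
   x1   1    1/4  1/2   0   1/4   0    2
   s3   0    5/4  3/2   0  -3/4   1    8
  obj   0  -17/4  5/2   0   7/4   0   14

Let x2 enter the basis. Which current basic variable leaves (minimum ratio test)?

Column x2 entries and ratios — s1: 7/(11/4) = 28/11; x1: 2/(1/4) = 8; s3: 8/(5/4) = 32/5.
Smallest ratio is 28/11 in the row of s1, so s1 leaves.

s1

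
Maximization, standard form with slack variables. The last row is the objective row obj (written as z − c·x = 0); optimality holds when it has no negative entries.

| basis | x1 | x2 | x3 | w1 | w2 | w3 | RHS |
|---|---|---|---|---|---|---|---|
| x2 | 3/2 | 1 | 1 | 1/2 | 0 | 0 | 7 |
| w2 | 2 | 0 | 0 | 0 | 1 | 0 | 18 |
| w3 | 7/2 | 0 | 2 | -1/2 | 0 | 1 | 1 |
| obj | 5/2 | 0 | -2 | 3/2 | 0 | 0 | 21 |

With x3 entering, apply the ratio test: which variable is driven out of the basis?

w3

Column x3 entries and ratios — x2: 7/1 = 7; w2: 0 ≤ 0, skip; w3: 1/2 = 1/2.
Smallest ratio is 1/2 in the row of w3, so w3 leaves.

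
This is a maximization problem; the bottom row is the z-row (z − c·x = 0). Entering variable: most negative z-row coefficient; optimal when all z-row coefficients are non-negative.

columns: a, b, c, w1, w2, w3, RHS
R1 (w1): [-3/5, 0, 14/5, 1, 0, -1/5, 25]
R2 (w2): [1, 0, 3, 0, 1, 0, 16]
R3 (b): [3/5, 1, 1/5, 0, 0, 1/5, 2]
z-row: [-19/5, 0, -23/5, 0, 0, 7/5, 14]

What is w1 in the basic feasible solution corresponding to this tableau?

w1 is basic (row 1); its value is the RHS of that row, 25.

25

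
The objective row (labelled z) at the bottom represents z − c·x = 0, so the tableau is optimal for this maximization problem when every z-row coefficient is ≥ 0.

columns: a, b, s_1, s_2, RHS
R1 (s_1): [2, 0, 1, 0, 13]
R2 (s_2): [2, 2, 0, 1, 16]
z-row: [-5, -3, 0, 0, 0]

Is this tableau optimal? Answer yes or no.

no

The z-row has a negative entry -5 in column a, so it is not optimal.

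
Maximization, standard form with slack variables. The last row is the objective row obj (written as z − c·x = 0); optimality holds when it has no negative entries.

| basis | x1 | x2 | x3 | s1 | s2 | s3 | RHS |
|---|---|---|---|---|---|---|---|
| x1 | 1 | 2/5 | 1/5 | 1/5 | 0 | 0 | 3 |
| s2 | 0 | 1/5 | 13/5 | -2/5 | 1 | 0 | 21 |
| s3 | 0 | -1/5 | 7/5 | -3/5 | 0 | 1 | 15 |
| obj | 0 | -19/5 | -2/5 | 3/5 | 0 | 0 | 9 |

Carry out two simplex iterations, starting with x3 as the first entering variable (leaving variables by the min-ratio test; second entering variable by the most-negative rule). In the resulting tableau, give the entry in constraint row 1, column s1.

3/5

Ratio test on column x3 — row 1: 3/(1/5) = 15; row 2: 21/(13/5) = 105/13; row 3: 15/(7/5) = 75/7. Minimum is 105/13 at row 2 (s2 leaves); pivot element 13/5.
Divide row 2 by 13/5; eliminate column x3 from the other rows.
Second iteration: most negative obj-row entry is -49/13 in column x2, so x2 enters.
Ratio test on column x2 — row 1: (18/13)/(5/13) = 18/5; row 2: (105/13)/(1/13) = 105; row 3: entry -4/13 ≤ 0. Minimum is 18/5 at row 1 (x1 leaves); pivot element 5/13.
Divide row 1 by 5/13; eliminate column x2 from the other rows.
After both pivots, the entry at constraint row 1, column s1 is 3/5.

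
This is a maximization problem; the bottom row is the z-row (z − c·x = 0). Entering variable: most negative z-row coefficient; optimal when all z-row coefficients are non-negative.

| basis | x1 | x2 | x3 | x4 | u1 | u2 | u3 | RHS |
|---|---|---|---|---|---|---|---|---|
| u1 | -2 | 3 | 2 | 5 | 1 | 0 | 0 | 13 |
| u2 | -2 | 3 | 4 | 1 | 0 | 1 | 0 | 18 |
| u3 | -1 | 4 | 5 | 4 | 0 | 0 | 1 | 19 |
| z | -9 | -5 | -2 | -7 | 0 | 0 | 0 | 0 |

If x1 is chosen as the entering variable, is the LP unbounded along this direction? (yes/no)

yes

Every constraint-row entry in column x1 is ≤ 0, so increasing x1 is unbounded.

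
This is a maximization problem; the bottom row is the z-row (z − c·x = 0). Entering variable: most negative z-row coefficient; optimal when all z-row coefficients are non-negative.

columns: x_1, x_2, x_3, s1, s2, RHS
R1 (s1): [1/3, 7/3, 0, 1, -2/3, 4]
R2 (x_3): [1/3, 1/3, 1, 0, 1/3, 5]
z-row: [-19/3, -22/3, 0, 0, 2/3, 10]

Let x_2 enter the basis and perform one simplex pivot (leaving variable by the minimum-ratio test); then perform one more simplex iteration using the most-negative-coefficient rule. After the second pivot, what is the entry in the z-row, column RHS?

86

Ratio test on column x_2 — row 1: 4/(7/3) = 12/7; row 2: 5/(1/3) = 15. Minimum is 12/7 at row 1 (s1 leaves); pivot element 7/3.
Divide row 1 by 7/3; eliminate column x_2 from the other rows.
Second iteration: most negative z-row entry is -37/7 in column x_1, so x_1 enters.
Ratio test on column x_1 — row 1: (12/7)/(1/7) = 12; row 2: (31/7)/(2/7) = 31/2. Minimum is 12 at row 1 (x_2 leaves); pivot element 1/7.
Divide row 1 by 1/7; eliminate column x_1 from the other rows.
After both pivots, the entry at the z-row, column RHS is 86.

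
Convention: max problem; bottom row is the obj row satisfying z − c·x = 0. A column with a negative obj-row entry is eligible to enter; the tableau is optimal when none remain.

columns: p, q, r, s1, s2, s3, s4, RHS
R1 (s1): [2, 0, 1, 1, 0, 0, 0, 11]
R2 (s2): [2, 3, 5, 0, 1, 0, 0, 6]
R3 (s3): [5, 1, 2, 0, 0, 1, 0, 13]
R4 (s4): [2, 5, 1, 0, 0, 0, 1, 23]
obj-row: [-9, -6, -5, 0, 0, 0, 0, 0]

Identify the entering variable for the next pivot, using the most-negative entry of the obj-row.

Negative obj-row entries: p: -9, q: -6, r: -5.
The most negative is -9 in column p, so p enters.

p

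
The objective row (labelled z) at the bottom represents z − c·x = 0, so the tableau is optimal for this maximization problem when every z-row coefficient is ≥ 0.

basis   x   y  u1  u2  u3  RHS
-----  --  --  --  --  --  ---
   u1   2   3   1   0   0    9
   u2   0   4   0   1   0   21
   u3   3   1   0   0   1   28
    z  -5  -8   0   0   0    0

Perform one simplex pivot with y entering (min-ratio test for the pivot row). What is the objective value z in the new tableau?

Ratio test on column y — row 1: 9/3 = 3; row 2: 21/4 = 21/4; row 3: 28/1 = 28. Minimum is 3 at row 1 (u1 leaves); pivot element 3.
Pivot on row 1; the z-row RHS becomes 0 − (-8)·3 = 24.

24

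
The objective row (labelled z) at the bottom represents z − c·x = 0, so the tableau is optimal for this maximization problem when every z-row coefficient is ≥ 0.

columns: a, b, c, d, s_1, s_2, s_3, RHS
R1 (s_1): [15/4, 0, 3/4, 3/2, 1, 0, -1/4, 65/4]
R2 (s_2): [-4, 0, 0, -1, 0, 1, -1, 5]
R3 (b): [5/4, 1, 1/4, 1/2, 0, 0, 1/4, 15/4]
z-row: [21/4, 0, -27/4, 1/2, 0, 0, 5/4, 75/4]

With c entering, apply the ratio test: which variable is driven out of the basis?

b

Column c entries and ratios — s_1: (65/4)/(3/4) = 65/3; s_2: 0 ≤ 0, skip; b: (15/4)/(1/4) = 15.
Smallest ratio is 15 in the row of b, so b leaves.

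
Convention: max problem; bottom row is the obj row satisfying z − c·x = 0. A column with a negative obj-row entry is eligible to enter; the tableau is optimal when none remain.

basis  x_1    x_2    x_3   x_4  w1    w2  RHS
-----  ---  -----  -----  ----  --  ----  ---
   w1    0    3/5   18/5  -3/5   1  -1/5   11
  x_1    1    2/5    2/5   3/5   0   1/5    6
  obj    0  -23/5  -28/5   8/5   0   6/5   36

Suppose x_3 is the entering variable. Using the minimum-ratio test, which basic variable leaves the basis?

w1

Column x_3 entries and ratios — w1: 11/(18/5) = 55/18; x_1: 6/(2/5) = 15.
Smallest ratio is 55/18 in the row of w1, so w1 leaves.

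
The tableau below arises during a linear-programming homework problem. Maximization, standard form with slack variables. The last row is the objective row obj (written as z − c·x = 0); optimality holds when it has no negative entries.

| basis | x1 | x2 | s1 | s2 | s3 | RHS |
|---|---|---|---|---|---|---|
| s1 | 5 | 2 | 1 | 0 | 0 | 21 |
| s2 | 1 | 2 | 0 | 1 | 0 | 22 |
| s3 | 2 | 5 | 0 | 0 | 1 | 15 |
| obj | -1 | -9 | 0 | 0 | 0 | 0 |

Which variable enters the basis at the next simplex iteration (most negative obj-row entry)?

x2

Negative obj-row entries: x1: -1, x2: -9.
The most negative is -9 in column x2, so x2 enters.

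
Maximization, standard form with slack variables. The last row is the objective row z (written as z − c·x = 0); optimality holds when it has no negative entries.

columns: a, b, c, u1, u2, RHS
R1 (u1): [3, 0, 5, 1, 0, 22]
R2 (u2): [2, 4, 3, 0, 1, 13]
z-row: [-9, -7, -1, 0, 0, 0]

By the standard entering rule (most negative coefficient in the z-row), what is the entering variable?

a

Negative z-row entries: a: -9, b: -7, c: -1.
The most negative is -9 in column a, so a enters.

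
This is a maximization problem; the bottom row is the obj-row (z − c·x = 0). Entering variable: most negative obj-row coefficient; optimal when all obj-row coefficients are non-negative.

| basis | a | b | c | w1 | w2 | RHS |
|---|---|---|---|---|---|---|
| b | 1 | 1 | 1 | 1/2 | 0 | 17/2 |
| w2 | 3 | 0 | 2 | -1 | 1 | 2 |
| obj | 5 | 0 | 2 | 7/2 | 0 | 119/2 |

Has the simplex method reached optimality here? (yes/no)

Every obj-row coefficient is ≥ 0, so the tableau is optimal.

yes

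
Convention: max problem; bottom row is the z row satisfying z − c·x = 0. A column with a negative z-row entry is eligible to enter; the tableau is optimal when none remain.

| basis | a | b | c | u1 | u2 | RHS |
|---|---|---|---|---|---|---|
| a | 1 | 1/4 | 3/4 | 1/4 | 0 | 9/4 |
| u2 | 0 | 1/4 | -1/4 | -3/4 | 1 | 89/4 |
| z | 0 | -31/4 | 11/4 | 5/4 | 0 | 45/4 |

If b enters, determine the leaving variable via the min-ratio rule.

Column b entries and ratios — a: (9/4)/(1/4) = 9; u2: (89/4)/(1/4) = 89.
Smallest ratio is 9 in the row of a, so a leaves.

a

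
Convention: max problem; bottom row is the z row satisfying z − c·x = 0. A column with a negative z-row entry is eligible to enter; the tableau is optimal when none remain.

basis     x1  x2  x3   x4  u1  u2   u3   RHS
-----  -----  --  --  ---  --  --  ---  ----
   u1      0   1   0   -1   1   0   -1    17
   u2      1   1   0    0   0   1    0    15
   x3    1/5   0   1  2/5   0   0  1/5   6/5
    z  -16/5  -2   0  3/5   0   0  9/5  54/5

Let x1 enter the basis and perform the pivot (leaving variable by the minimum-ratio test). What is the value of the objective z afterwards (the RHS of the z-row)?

30

Ratio test on column x1 — row 1: entry 0 ≤ 0; row 2: 15/1 = 15; row 3: (6/5)/(1/5) = 6. Minimum is 6 at row 3 (x3 leaves); pivot element 1/5.
Pivot on row 3; the z-row RHS becomes 54/5 − (-16/5)·6 = 30.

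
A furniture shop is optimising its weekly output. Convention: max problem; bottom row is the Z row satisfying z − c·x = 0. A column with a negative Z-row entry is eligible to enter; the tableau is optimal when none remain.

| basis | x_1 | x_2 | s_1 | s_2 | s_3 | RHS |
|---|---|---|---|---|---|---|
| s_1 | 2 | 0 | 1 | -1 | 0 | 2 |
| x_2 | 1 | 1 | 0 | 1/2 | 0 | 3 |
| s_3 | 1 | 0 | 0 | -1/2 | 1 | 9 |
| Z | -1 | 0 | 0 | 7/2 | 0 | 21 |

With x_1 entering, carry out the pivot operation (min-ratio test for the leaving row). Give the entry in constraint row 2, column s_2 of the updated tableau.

1

Ratio test on column x_1 — row 1: 2/2 = 1; row 2: 3/1 = 3; row 3: 9/1 = 9. Minimum is 1 at row 1 (s_1 leaves); pivot element 2.
Divide row 1 by 2; eliminate column x_1 from the other rows.
Row 2 update in column s_2: 1/2 − 1·(-1/2) = 1.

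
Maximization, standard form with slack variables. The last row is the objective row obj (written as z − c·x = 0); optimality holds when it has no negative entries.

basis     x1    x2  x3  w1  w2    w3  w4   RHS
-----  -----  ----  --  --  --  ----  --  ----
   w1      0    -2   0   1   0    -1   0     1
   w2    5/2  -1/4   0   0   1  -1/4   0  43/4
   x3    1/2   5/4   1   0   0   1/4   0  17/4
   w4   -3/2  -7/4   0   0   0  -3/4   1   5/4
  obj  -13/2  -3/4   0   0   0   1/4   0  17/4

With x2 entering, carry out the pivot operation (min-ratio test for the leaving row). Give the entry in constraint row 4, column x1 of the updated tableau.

-4/5

Ratio test on column x2 — row 1: entry -2 ≤ 0; row 2: entry -1/4 ≤ 0; row 3: (17/4)/(5/4) = 17/5; row 4: entry -7/4 ≤ 0. Minimum is 17/5 at row 3 (x3 leaves); pivot element 5/4.
Divide row 3 by 5/4; eliminate column x2 from the other rows.
Row 4 update in column x1: -3/2 − (-7/4)·(2/5) = -4/5.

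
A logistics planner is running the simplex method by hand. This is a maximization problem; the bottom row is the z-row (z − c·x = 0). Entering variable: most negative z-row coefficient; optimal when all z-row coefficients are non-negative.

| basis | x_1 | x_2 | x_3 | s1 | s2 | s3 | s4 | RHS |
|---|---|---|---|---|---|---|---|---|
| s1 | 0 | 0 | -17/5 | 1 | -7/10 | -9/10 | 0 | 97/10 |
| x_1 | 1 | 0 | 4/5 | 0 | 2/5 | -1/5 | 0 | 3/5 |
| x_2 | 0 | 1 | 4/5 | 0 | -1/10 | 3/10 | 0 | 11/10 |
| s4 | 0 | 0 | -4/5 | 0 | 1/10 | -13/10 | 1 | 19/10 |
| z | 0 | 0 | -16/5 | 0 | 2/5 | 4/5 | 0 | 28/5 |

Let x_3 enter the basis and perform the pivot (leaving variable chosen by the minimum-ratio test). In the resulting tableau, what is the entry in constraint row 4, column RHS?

Ratio test on column x_3 — row 1: entry -17/5 ≤ 0; row 2: (3/5)/(4/5) = 3/4; row 3: (11/10)/(4/5) = 11/8; row 4: entry -4/5 ≤ 0. Minimum is 3/4 at row 2 (x_1 leaves); pivot element 4/5.
Divide row 2 by 4/5; eliminate column x_3 from the other rows.
Row 4 update in column RHS: 19/10 − (-4/5)·(3/4) = 5/2.

5/2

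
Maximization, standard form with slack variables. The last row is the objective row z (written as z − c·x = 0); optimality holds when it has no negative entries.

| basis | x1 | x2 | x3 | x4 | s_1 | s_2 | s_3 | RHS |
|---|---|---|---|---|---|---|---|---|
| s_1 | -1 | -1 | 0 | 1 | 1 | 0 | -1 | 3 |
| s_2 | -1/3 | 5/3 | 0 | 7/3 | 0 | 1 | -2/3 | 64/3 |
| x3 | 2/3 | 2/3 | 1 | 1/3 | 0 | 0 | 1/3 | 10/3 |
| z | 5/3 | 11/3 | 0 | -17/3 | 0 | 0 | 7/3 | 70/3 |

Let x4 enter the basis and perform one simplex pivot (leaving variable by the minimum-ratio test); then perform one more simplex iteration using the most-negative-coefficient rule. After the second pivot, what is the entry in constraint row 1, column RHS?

16/3

Ratio test on column x4 — row 1: 3/1 = 3; row 2: (64/3)/(7/3) = 64/7; row 3: (10/3)/(1/3) = 10. Minimum is 3 at row 1 (s_1 leaves); pivot element 1.
Divide row 1 by 1; eliminate column x4 from the other rows.
Second iteration: most negative z-row entry is -4 in column x1, so x1 enters.
Ratio test on column x1 — row 1: entry -1 ≤ 0; row 2: (43/3)/2 = 43/6; row 3: (7/3)/1 = 7/3. Minimum is 7/3 at row 3 (x3 leaves); pivot element 1.
Divide row 3 by 1; eliminate column x1 from the other rows.
After both pivots, the entry at constraint row 1, column RHS is 16/3.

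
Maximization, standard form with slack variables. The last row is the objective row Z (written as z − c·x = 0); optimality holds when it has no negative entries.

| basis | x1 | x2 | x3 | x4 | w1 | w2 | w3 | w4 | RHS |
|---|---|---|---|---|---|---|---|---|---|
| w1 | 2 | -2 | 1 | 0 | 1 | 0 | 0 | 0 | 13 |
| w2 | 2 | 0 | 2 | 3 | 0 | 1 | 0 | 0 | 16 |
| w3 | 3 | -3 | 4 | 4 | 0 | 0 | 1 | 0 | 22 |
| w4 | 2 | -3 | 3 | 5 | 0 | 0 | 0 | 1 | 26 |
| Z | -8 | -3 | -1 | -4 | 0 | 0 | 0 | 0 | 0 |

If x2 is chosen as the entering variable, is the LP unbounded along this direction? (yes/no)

Every constraint-row entry in column x2 is ≤ 0, so increasing x2 is unbounded.

yes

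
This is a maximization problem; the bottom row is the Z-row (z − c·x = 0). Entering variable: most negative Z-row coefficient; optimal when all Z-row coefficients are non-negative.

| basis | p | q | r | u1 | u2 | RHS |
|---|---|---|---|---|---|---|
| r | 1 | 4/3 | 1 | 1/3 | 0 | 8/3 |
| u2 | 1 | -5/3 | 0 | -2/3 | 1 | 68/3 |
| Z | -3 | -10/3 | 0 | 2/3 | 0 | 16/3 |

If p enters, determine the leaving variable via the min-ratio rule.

r

Column p entries and ratios — r: (8/3)/1 = 8/3; u2: (68/3)/1 = 68/3.
Smallest ratio is 8/3 in the row of r, so r leaves.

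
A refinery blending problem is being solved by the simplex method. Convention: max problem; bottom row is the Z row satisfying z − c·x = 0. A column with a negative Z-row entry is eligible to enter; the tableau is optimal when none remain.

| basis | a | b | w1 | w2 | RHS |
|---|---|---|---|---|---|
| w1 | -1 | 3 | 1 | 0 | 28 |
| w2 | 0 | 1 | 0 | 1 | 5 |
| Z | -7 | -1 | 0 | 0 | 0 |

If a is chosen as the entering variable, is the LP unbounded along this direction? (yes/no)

yes

Every constraint-row entry in column a is ≤ 0, so increasing a is unbounded.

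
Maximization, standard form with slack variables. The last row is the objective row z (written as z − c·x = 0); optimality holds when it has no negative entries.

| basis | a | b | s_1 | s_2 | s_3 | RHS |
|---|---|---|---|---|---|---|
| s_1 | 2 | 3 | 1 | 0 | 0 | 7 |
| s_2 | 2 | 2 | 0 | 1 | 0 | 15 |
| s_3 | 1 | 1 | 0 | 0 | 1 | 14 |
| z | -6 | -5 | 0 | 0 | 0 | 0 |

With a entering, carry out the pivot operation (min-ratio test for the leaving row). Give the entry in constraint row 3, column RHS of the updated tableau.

Ratio test on column a — row 1: 7/2 = 7/2; row 2: 15/2 = 15/2; row 3: 14/1 = 14. Minimum is 7/2 at row 1 (s_1 leaves); pivot element 2.
Divide row 1 by 2; eliminate column a from the other rows.
Row 3 update in column RHS: 14 − 1·(7/2) = 21/2.

21/2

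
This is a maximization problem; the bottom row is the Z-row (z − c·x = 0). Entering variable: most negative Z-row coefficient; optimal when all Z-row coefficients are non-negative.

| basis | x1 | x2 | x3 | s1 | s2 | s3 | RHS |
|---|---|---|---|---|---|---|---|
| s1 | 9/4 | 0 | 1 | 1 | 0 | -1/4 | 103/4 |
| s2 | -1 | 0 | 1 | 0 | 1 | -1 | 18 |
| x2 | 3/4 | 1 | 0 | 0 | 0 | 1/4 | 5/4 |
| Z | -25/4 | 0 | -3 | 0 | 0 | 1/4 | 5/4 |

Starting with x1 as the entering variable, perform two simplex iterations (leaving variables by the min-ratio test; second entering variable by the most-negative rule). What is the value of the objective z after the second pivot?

Ratio test on column x1 — row 1: (103/4)/(9/4) = 103/9; row 2: entry -1 ≤ 0; row 3: (5/4)/(3/4) = 5/3. Minimum is 5/3 at row 3 (x2 leaves); pivot element 3/4.
Pivot on row 3; the Z-row RHS becomes 5/4 − (-25/4)·(5/3) = 35/3.
Next entering variable (most negative Z-row entry -3): x3.
Ratio test on column x3 — row 1: 22/1 = 22; row 2: (59/3)/1 = 59/3; row 3: entry 0 ≤ 0. Minimum is 59/3 at row 2 (s2 leaves); pivot element 1.
After the second pivot the Z-row RHS is 35/3 − (-3)·(59/3) = 212/3.

212/3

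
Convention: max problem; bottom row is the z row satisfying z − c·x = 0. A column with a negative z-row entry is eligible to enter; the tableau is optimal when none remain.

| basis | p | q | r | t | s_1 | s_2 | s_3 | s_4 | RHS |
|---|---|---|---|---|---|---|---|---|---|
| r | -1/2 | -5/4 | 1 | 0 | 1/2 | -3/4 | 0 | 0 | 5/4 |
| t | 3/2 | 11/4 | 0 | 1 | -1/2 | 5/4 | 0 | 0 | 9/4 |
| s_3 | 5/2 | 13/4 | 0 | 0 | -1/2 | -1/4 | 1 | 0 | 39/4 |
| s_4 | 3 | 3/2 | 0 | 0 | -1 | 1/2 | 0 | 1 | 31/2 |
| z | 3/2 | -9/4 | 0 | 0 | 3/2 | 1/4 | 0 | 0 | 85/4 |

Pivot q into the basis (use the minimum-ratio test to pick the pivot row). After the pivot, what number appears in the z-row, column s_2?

14/11

Ratio test on column q — row 1: entry -5/4 ≤ 0; row 2: (9/4)/(11/4) = 9/11; row 3: (39/4)/(13/4) = 3; row 4: (31/2)/(3/2) = 31/3. Minimum is 9/11 at row 2 (t leaves); pivot element 11/4.
Divide row 2 by 11/4; eliminate column q from the other rows.
z-row update in column s_2: 1/4 − (-9/4)·(5/11) = 14/11.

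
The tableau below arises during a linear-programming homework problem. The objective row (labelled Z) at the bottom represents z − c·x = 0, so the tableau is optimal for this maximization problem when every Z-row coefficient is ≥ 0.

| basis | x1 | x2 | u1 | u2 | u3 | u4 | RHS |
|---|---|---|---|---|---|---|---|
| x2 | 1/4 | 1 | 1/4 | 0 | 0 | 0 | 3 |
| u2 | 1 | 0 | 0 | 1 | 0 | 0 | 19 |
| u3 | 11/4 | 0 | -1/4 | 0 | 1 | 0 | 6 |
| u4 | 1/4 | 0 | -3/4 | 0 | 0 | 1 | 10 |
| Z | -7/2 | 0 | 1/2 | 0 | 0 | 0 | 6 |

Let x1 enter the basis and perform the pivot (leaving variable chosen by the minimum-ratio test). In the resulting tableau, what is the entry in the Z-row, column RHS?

Ratio test on column x1 — row 1: 3/(1/4) = 12; row 2: 19/1 = 19; row 3: 6/(11/4) = 24/11; row 4: 10/(1/4) = 40. Minimum is 24/11 at row 3 (u3 leaves); pivot element 11/4.
Divide row 3 by 11/4; eliminate column x1 from the other rows.
Z-row update in column RHS: 6 − (-7/2)·(24/11) = 150/11.

150/11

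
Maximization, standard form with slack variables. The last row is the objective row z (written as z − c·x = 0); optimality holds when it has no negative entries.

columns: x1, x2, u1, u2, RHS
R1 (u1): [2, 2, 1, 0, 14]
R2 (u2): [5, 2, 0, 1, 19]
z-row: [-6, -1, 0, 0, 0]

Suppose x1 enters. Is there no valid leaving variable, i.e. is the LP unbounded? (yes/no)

no

Column x1 has positive entries in row(s) 1, 2, so the ratio test bounds it — not unbounded.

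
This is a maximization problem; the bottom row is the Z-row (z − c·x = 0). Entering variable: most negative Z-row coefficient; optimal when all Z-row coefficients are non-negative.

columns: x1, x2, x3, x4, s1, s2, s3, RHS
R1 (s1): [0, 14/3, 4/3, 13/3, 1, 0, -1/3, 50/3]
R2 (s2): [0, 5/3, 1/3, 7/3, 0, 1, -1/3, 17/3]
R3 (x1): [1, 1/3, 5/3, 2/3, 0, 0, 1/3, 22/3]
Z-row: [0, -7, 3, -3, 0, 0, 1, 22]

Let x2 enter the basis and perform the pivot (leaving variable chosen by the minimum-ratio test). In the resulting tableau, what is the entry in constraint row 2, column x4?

Ratio test on column x2 — row 1: (50/3)/(14/3) = 25/7; row 2: (17/3)/(5/3) = 17/5; row 3: (22/3)/(1/3) = 22. Minimum is 17/5 at row 2 (s2 leaves); pivot element 5/3.
Divide row 2 by 5/3; eliminate column x2 from the other rows.
In the new row 2, the x4 entry is the old entry divided by the pivot: (7/3)/(5/3) = 7/5.

7/5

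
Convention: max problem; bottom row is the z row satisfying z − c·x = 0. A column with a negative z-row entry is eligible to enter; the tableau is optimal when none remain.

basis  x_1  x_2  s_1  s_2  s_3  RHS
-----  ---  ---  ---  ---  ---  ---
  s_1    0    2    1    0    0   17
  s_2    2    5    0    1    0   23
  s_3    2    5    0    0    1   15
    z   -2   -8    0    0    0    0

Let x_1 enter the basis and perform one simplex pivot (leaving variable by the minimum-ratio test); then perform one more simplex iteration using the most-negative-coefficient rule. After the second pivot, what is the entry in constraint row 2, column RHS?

Ratio test on column x_1 — row 1: entry 0 ≤ 0; row 2: 23/2 = 23/2; row 3: 15/2 = 15/2. Minimum is 15/2 at row 3 (s_3 leaves); pivot element 2.
Divide row 3 by 2; eliminate column x_1 from the other rows.
Second iteration: most negative z-row entry is -3 in column x_2, so x_2 enters.
Ratio test on column x_2 — row 1: 17/2 = 17/2; row 2: entry 0 ≤ 0; row 3: (15/2)/(5/2) = 3. Minimum is 3 at row 3 (x_1 leaves); pivot element 5/2.
Divide row 3 by 5/2; eliminate column x_2 from the other rows.
After both pivots, the entry at constraint row 2, column RHS is 8.

8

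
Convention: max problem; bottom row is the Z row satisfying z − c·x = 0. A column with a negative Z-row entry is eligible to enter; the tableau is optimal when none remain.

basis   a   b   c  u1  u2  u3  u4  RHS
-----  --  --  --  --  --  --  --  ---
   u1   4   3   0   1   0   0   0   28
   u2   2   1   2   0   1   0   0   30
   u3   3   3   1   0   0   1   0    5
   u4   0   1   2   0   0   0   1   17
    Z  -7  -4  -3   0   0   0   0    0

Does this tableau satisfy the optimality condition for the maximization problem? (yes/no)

no

The Z-row has a negative entry -7 in column a, so it is not optimal.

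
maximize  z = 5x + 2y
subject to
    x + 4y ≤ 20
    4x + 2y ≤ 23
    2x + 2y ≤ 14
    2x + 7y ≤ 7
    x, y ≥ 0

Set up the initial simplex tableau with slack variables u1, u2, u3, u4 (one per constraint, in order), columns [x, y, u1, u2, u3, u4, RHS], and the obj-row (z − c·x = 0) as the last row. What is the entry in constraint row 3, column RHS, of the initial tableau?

The RHS of constraint 3 is b_3 = 14.

14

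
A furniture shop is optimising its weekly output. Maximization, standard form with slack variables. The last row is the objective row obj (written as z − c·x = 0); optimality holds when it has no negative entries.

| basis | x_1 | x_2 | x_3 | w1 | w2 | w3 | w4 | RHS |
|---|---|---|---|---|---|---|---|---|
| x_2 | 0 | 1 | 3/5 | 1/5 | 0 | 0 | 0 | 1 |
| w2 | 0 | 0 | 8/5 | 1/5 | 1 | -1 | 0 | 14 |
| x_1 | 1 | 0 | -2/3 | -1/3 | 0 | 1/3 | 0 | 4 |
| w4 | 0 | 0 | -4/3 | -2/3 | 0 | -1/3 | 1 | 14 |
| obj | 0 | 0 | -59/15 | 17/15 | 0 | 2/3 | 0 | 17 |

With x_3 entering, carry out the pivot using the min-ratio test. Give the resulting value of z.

Ratio test on column x_3 — row 1: 1/(3/5) = 5/3; row 2: 14/(8/5) = 35/4; row 3: entry -2/3 ≤ 0; row 4: entry -4/3 ≤ 0. Minimum is 5/3 at row 1 (x_2 leaves); pivot element 3/5.
Pivot on row 1; the obj-row RHS becomes 17 − (-59/15)·(5/3) = 212/9.

212/9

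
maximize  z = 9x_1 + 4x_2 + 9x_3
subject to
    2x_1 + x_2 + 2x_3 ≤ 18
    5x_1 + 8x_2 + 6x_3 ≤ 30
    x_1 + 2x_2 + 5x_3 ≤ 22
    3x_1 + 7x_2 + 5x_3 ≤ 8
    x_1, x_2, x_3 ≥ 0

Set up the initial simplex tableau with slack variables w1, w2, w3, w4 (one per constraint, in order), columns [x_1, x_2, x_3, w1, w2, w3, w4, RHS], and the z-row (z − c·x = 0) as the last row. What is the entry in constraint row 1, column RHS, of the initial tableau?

The RHS of constraint 1 is b_1 = 18.

18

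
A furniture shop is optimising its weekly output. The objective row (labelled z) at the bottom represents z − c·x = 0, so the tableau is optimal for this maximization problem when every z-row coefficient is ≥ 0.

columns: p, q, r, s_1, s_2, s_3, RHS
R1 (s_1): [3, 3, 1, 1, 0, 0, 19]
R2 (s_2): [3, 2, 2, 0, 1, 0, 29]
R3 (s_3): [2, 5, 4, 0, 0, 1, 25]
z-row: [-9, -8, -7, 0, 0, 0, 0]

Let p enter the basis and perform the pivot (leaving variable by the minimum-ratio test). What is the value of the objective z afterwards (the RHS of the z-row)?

Ratio test on column p — row 1: 19/3 = 19/3; row 2: 29/3 = 29/3; row 3: 25/2 = 25/2. Minimum is 19/3 at row 1 (s_1 leaves); pivot element 3.
Pivot on row 1; the z-row RHS becomes 0 − (-9)·(19/3) = 57.

57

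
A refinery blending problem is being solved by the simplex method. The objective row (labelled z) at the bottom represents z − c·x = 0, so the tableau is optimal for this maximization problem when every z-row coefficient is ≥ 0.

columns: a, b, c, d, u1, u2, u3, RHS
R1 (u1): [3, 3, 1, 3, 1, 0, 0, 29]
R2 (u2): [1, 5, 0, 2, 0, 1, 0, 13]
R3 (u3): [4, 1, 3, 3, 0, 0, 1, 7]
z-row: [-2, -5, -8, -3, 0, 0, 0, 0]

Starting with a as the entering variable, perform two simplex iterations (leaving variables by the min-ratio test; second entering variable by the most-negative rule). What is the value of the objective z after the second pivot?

56/3

Ratio test on column a — row 1: 29/3 = 29/3; row 2: 13/1 = 13; row 3: 7/4 = 7/4. Minimum is 7/4 at row 3 (u3 leaves); pivot element 4.
Pivot on row 3; the z-row RHS becomes 0 − (-2)·(7/4) = 7/2.
Next entering variable (most negative z-row entry -13/2): c.
Ratio test on column c — row 1: entry -5/4 ≤ 0; row 2: entry -3/4 ≤ 0; row 3: (7/4)/(3/4) = 7/3. Minimum is 7/3 at row 3 (a leaves); pivot element 3/4.
After the second pivot the z-row RHS is 7/2 − (-13/2)·(7/3) = 56/3.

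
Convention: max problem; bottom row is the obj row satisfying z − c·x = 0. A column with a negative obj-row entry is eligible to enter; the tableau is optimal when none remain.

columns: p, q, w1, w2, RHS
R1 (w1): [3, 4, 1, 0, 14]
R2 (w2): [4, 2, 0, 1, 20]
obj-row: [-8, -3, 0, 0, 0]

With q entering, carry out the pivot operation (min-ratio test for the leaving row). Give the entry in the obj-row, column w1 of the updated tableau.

Ratio test on column q — row 1: 14/4 = 7/2; row 2: 20/2 = 10. Minimum is 7/2 at row 1 (w1 leaves); pivot element 4.
Divide row 1 by 4; eliminate column q from the other rows.
obj-row update in column w1: 0 − (-3)·(1/4) = 3/4.

3/4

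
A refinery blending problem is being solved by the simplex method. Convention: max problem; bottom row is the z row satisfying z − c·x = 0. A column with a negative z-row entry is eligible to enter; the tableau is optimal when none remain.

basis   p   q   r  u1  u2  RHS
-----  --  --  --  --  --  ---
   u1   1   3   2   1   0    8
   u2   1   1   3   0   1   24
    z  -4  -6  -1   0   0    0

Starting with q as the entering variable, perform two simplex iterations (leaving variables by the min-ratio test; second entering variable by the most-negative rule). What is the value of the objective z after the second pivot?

Ratio test on column q — row 1: 8/3 = 8/3; row 2: 24/1 = 24. Minimum is 8/3 at row 1 (u1 leaves); pivot element 3.
Pivot on row 1; the z-row RHS becomes 0 − (-6)·(8/3) = 16.
Next entering variable (most negative z-row entry -2): p.
Ratio test on column p — row 1: (8/3)/(1/3) = 8; row 2: (64/3)/(2/3) = 32. Minimum is 8 at row 1 (q leaves); pivot element 1/3.
After the second pivot the z-row RHS is 16 − (-2)·8 = 32.

32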